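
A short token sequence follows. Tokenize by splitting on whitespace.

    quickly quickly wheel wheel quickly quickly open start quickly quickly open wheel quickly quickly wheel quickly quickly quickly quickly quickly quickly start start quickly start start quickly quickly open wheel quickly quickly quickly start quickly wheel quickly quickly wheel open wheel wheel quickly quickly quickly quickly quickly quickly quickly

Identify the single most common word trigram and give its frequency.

Trigram frequencies (highest first):
  quickly quickly quickly: 10
  wheel quickly quickly: 6
  quickly quickly wheel: 3
  quickly quickly open: 3
  wheel wheel quickly: 2
  start quickly quickly: 2
  … (15 more, each ≤ 2)

"quickly quickly quickly", 10 times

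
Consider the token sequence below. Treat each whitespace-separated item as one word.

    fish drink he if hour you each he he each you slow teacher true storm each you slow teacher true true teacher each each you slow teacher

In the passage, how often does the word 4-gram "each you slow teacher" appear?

Scanning the 24 overlapping 4-gram windows for "each you slow teacher":
  position 10–13: each you slow teacher
  position 16–19: each you slow teacher
  position 24–27: each you slow teacher

3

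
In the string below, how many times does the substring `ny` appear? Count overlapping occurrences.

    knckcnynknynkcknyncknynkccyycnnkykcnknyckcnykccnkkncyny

Sliding a length-2 window over the 55 characters (54 positions):
  position 6–7: ny
  position 10–11: ny
  position 16–17: ny
  position 21–22: ny
  position 38–39: ny
  position 43–44: ny
  position 54–55: ny

7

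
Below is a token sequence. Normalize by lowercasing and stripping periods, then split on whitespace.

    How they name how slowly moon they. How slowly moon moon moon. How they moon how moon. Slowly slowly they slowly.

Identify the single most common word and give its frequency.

"moon", 6 times

Unigram frequencies (highest first):
  moon: 6
  how: 5
  slowly: 5
  they: 4
  name: 1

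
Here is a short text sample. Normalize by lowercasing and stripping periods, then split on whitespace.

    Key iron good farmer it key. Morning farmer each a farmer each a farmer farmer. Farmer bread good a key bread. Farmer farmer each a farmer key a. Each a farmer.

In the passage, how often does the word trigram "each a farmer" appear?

Scanning the 29 overlapping trigram windows for "each a farmer":
  position 9–11: each a farmer
  position 12–14: each a farmer
  position 24–26: each a farmer
  position 29–31: each a farmer

4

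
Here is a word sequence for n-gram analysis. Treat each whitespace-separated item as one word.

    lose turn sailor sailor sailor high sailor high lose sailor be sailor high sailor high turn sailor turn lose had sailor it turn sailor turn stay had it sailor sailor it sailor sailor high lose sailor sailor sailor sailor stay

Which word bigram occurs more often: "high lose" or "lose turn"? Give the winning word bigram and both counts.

"high lose" (2 vs 1)

"high lose": 2 occurrences
"lose turn": 1 occurrence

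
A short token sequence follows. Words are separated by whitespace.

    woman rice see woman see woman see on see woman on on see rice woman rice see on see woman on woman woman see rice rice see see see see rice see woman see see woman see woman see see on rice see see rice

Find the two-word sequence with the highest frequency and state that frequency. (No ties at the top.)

"see woman", 7 times

Bigram frequencies (highest first):
  see woman: 7
  woman see: 6
  see see: 6
  rice see: 5
  see rice: 4
  see on: 3
  … (9 more, each ≤ 3)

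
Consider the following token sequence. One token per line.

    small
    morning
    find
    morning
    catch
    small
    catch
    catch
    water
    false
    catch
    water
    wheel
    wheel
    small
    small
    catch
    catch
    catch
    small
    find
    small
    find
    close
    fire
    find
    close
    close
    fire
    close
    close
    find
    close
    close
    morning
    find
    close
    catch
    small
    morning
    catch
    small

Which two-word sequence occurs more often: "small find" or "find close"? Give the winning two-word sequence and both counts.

"find close" (4 vs 2)

"small find": 2 occurrences
"find close": 4 occurrences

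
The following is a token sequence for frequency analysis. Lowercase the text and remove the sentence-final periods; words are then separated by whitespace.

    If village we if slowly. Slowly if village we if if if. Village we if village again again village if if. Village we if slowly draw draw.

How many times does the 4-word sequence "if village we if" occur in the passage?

Scanning the 24 overlapping 4-gram windows for "if village we if":
  position 1–4: if village we if
  position 7–10: if village we if
  position 12–15: if village we if
  position 21–24: if village we if

4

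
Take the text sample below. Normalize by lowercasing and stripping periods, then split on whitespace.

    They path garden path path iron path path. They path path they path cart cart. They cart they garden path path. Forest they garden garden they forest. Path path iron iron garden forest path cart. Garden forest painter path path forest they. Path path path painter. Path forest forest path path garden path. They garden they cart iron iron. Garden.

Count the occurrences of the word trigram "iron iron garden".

2

Scanning the 58 overlapping trigram windows for "iron iron garden":
  position 30–32: iron iron garden
  position 58–60: iron iron garden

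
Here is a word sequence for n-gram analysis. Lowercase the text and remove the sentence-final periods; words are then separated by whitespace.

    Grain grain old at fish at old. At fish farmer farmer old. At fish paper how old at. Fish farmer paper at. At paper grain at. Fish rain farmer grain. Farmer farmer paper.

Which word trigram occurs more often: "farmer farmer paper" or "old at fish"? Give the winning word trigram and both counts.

"old at fish" (4 vs 1)

"farmer farmer paper": 1 occurrence
"old at fish": 4 occurrences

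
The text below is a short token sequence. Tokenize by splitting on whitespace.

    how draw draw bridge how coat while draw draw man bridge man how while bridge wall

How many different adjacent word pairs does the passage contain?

16 tokens → 15 bigram windows in total.
Repeated bigrams (each contributes count−1 duplicates):
  draw draw: 2
1 duplicate windows → 15 − 1 = 14 distinct.

14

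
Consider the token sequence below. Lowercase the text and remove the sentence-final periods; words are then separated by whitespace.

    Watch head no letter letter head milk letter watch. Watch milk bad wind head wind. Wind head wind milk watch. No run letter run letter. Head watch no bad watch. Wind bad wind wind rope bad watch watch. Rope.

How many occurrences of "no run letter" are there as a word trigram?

Scanning the 37 overlapping trigram windows for "no run letter":
  position 21–23: no run letter

1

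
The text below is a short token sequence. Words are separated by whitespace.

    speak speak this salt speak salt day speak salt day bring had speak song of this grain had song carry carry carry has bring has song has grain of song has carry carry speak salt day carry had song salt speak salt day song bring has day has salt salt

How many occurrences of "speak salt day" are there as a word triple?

Scanning the 48 overlapping trigram windows for "speak salt day":
  position 5–7: speak salt day
  position 8–10: speak salt day
  position 34–36: speak salt day
  position 41–43: speak salt day

4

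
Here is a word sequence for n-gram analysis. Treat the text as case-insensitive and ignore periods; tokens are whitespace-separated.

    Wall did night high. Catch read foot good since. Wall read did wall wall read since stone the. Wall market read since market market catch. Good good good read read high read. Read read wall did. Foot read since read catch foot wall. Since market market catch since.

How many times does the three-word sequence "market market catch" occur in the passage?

2

Scanning the 46 overlapping trigram windows for "market market catch":
  position 23–25: market market catch
  position 45–47: market market catch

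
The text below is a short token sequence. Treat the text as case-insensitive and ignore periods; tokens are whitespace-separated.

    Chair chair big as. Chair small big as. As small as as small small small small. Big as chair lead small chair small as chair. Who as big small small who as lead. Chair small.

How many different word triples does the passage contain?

29

35 tokens → 33 trigram windows in total.
Repeated trigrams (each contributes count−1 duplicates):
  as as small: 2
  big as chair: 2
  small big as: 2
  small small small: 2
4 duplicate windows → 33 − 4 = 29 distinct.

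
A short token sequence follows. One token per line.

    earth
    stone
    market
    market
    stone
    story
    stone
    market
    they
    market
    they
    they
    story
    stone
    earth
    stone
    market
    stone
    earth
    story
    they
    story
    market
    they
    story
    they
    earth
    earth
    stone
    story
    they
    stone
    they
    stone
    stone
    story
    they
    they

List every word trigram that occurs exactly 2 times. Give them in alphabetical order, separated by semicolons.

Trigram counts meeting the condition (exactly 2 times):
  earth stone market: 2
  stone story they: 2

earth stone market; stone story they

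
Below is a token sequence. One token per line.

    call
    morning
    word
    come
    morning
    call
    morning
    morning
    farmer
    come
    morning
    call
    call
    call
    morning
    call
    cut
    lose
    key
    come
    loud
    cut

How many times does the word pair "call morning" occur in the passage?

3

Scanning the 21 overlapping bigram windows for "call morning":
  position 1–2: call morning
  position 6–7: call morning
  position 14–15: call morning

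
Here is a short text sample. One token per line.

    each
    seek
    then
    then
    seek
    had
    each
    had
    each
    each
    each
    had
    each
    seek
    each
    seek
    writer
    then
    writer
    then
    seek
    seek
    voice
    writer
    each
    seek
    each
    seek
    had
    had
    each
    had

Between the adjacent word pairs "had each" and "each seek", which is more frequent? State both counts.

"had each": 4 occurrences
"each seek": 5 occurrences

"each seek" (5 vs 4)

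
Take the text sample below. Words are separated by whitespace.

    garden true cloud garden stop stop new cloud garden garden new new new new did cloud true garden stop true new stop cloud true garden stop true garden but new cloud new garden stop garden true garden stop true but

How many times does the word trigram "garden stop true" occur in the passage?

3

Scanning the 38 overlapping trigram windows for "garden stop true":
  position 18–20: garden stop true
  position 25–27: garden stop true
  position 37–39: garden stop true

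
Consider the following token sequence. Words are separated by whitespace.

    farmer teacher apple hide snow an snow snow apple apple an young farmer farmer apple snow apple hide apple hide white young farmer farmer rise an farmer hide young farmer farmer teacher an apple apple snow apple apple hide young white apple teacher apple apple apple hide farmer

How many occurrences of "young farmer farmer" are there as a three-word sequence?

Scanning the 46 overlapping trigram windows for "young farmer farmer":
  position 12–14: young farmer farmer
  position 22–24: young farmer farmer
  position 29–31: young farmer farmer

3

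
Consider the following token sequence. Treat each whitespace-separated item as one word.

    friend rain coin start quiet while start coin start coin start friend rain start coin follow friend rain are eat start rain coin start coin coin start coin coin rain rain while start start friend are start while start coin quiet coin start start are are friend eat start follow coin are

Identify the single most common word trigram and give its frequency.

"coin start coin", 3 times

Trigram frequencies (highest first):
  coin start coin: 3
  rain coin start: 2
  while start coin: 2
  start coin start: 2
  start coin coin: 2
  friend rain coin: 1
  … (38 more, each ≤ 1)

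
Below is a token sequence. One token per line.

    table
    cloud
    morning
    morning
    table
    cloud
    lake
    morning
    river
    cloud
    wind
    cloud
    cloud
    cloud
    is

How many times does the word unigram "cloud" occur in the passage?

6

Scanning the 15 tokens for "cloud":
  position 2: cloud
  position 6: cloud
  position 10: cloud
  position 12: cloud
  position 13: cloud
  position 14: cloud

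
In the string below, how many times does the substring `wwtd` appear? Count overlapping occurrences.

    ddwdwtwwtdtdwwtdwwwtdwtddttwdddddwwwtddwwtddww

5

Sliding a length-4 window over the 46 characters (43 positions):
  position 7–10: wwtd
  position 13–16: wwtd
  position 18–21: wwtd
  position 35–38: wwtd
  position 40–43: wwtd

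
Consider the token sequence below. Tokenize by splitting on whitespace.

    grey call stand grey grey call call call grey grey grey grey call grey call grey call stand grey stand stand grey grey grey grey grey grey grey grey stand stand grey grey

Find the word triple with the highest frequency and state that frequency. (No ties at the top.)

Trigram frequencies (highest first):
  grey grey grey: 8
  stand grey grey: 3
  grey call stand: 2
  call stand grey: 2
  grey grey call: 2
  grey call grey: 2
  … (9 more, each ≤ 2)

"grey grey grey", 8 times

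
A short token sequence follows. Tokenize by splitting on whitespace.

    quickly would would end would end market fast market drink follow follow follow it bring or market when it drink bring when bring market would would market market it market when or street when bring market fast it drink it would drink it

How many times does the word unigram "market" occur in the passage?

8

Scanning the 43 tokens for "market":
  position 7: market
  position 9: market
  position 17: market
  position 24: market
  position 27: market
  position 28: market
  position 30: market
  position 36: market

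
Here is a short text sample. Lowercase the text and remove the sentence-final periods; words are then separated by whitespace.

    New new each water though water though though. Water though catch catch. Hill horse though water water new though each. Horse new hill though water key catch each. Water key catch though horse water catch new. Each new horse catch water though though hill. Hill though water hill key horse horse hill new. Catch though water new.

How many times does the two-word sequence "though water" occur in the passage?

Scanning the 56 overlapping bigram windows for "though water":
  position 5–6: though water
  position 8–9: though water
  position 15–16: though water
  position 24–25: though water
  position 46–47: though water
  position 55–56: though water

6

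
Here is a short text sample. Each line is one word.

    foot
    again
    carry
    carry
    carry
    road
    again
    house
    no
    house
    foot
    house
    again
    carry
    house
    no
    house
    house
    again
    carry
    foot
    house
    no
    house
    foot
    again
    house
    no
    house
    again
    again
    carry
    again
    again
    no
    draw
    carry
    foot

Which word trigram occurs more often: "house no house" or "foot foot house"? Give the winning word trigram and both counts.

"house no house" (4 vs 0)

"house no house": 4 occurrences
"foot foot house": 0 occurrences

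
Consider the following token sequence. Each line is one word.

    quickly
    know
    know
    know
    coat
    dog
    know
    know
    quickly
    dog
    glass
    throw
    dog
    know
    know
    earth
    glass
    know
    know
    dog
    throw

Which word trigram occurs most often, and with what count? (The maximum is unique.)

"dog know know", 2 times

Trigram frequencies (highest first):
  dog know know: 2
  quickly know know: 1
  know know know: 1
  know know coat: 1
  know coat dog: 1
  coat dog know: 1
  … (12 more, each ≤ 1)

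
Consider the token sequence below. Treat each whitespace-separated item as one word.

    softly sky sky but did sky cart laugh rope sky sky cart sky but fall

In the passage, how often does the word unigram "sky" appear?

Scanning the 15 tokens for "sky":
  position 2: sky
  position 3: sky
  position 6: sky
  position 10: sky
  position 11: sky
  position 13: sky

6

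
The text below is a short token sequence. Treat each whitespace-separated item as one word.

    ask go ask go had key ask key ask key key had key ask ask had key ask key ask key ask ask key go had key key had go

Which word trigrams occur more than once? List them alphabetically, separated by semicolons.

Trigram counts meeting the condition (more than once):
  ask key ask: 3
  go had key: 2
  had key ask: 3
  key ask ask: 2
  key ask key: 4
  key key had: 2

ask key ask; go had key; had key ask; key ask ask; key ask key; key key had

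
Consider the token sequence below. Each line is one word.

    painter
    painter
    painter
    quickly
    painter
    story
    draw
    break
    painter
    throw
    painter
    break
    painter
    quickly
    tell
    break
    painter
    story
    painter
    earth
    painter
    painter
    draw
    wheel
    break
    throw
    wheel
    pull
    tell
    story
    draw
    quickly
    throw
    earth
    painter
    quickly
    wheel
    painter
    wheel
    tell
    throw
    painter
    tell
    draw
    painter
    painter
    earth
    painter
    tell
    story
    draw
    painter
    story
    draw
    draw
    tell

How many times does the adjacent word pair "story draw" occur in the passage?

Scanning the 55 overlapping bigram windows for "story draw":
  position 6–7: story draw
  position 30–31: story draw
  position 50–51: story draw
  position 53–54: story draw

4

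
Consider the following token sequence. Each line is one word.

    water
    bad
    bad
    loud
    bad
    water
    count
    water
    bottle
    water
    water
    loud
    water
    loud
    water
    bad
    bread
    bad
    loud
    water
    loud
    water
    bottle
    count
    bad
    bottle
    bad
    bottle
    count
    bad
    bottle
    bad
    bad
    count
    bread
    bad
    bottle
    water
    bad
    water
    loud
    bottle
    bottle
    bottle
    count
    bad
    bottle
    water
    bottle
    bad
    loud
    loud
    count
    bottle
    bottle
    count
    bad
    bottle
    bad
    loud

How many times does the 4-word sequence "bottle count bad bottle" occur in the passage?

4

Scanning the 57 overlapping 4-gram windows for "bottle count bad bottle":
  position 23–26: bottle count bad bottle
  position 28–31: bottle count bad bottle
  position 44–47: bottle count bad bottle
  position 55–58: bottle count bad bottle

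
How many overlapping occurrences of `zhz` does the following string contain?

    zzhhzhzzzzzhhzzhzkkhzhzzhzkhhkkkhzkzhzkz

5

Sliding a length-3 window over the 40 characters (38 positions):
  position 5–7: zhz
  position 15–17: zhz
  position 21–23: zhz
  position 24–26: zhz
  position 36–38: zhz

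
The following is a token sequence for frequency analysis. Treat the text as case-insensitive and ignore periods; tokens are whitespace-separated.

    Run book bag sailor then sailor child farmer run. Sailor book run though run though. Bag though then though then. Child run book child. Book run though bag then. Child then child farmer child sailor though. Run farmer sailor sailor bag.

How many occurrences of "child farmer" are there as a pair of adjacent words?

2

Scanning the 40 overlapping bigram windows for "child farmer":
  position 7–8: child farmer
  position 32–33: child farmer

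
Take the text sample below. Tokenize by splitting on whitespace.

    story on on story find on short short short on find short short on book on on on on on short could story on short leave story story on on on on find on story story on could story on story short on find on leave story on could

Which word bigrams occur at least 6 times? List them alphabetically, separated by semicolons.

Bigram counts meeting the condition (at least 6 times):
  on on: 8
  story on: 6

on on; story on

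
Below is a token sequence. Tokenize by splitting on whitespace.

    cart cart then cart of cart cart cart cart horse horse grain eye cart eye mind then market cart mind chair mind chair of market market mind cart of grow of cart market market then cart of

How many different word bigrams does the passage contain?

27

37 tokens → 36 bigram windows in total.
Repeated bigrams (each contributes count−1 duplicates):
  cart cart: 4
  cart of: 3
  market market: 2
  mind chair: 2
  of cart: 2
  then cart: 2
9 duplicate windows → 36 − 9 = 27 distinct.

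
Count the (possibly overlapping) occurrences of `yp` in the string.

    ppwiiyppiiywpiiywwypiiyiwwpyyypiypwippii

4

Sliding a length-2 window over the 40 characters (39 positions):
  position 6–7: yp
  position 19–20: yp
  position 30–31: yp
  position 33–34: yp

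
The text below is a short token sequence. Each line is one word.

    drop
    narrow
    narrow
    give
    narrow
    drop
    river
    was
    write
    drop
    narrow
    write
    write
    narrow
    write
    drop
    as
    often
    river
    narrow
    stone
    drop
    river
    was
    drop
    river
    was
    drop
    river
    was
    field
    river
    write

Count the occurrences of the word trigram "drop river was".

Scanning the 31 overlapping trigram windows for "drop river was":
  position 6–8: drop river was
  position 22–24: drop river was
  position 25–27: drop river was
  position 28–30: drop river was

4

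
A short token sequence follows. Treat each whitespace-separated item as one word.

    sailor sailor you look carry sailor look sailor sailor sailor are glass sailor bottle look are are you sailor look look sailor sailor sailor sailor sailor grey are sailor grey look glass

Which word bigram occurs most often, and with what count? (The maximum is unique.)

"sailor sailor", 7 times

Bigram frequencies (highest first):
  sailor sailor: 7
  sailor look: 2
  look sailor: 2
  sailor grey: 2
  sailor you: 1
  you look: 1
  … (16 more, each ≤ 1)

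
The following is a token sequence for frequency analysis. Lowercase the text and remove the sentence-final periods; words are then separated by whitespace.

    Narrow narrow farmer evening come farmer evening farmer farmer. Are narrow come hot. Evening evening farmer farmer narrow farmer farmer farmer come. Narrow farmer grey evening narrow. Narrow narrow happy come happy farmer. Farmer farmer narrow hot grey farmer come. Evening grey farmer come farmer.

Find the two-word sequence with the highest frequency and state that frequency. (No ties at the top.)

Bigram frequencies (highest first):
  farmer farmer: 6
  narrow narrow: 3
  narrow farmer: 3
  farmer come: 3
  farmer evening: 2
  come farmer: 2
  … (22 more, each ≤ 2)

"farmer farmer", 6 times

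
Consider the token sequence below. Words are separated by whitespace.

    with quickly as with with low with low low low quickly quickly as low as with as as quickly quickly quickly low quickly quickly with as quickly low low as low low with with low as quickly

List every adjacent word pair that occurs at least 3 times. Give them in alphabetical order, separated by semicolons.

Bigram counts meeting the condition (at least 3 times):
  as quickly: 3
  low as: 3
  low low: 4
  quickly quickly: 4
  with low: 3

as quickly; low as; low low; quickly quickly; with low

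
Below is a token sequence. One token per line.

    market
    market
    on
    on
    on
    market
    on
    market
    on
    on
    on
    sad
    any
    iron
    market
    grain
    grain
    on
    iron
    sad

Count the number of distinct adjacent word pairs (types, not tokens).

20 tokens → 19 bigram windows in total.
Repeated bigrams (each contributes count−1 duplicates):
  on on: 4
  market on: 3
  on market: 2
6 duplicate windows → 19 − 6 = 13 distinct.

13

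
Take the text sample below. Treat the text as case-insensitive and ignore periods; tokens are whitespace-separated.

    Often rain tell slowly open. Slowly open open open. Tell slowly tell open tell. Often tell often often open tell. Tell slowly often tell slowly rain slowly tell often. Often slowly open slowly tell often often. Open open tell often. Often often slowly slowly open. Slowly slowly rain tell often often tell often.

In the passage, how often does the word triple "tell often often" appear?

5

Scanning the 51 overlapping trigram windows for "tell often often":
  position 16–18: tell often often
  position 28–30: tell often often
  position 34–36: tell often often
  position 39–41: tell often often
  position 49–51: tell often often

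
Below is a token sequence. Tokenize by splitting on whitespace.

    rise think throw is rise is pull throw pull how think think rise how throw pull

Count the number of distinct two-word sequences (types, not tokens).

14

16 tokens → 15 bigram windows in total.
Repeated bigrams (each contributes count−1 duplicates):
  throw pull: 2
1 duplicate windows → 15 − 1 = 14 distinct.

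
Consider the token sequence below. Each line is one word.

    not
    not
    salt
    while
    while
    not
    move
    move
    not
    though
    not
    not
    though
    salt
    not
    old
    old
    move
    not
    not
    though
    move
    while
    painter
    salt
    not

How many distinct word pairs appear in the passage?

19

26 tokens → 25 bigram windows in total.
Repeated bigrams (each contributes count−1 duplicates):
  not not: 3
  not though: 3
  move not: 2
  salt not: 2
6 duplicate windows → 25 − 6 = 19 distinct.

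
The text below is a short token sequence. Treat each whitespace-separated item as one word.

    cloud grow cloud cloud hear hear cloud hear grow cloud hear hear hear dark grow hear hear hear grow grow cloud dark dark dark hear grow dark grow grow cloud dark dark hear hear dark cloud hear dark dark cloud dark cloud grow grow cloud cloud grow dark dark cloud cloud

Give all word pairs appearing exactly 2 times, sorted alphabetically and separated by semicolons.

Bigram counts meeting the condition (exactly 2 times):
  dark grow: 2
  dark hear: 2
  grow dark: 2

dark grow; dark hear; grow dark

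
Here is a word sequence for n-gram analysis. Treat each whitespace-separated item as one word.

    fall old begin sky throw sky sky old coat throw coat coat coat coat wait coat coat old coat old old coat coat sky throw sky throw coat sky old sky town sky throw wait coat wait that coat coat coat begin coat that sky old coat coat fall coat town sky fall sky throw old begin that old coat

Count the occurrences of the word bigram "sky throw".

Scanning the 59 overlapping bigram windows for "sky throw":
  position 4–5: sky throw
  position 24–25: sky throw
  position 26–27: sky throw
  position 33–34: sky throw
  position 54–55: sky throw

5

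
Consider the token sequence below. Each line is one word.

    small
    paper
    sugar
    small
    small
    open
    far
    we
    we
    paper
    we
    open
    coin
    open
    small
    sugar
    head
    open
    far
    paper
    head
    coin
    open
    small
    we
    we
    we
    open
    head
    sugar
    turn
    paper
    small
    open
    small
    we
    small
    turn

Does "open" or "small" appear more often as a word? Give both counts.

"small" (8 vs 7)

"open": 7 occurrences
"small": 8 occurrences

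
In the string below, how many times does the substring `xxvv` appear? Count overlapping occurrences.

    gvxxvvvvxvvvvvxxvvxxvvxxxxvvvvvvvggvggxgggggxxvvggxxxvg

Sliding a length-4 window over the 55 characters (52 positions):
  position 3–6: xxvv
  position 15–18: xxvv
  position 19–22: xxvv
  position 25–28: xxvv
  position 45–48: xxvv

5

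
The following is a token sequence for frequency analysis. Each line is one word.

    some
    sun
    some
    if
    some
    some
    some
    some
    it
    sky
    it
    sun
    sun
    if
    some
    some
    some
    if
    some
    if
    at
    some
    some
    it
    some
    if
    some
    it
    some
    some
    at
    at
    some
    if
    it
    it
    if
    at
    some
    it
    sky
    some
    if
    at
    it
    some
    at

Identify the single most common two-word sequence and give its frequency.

Bigram frequencies (highest first):
  some some: 7
  some if: 6
  if some: 4
  some it: 4
  if at: 3
  at some: 3
  … (15 more, each ≤ 3)

"some some", 7 times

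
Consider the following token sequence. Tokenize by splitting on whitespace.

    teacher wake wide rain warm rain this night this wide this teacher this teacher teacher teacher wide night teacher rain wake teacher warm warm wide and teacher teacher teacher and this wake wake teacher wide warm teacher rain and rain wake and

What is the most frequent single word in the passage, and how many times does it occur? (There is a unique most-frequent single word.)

"teacher", 12 times

Unigram frequencies (highest first):
  teacher: 12
  wake: 5
  wide: 5
  rain: 5
  this: 5
  warm: 4
  … (2 more, each ≤ 4)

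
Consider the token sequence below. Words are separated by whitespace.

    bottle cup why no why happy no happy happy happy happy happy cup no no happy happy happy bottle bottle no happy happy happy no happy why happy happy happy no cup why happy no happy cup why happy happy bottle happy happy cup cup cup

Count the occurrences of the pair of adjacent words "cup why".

Scanning the 45 overlapping bigram windows for "cup why":
  position 2–3: cup why
  position 32–33: cup why
  position 37–38: cup why

3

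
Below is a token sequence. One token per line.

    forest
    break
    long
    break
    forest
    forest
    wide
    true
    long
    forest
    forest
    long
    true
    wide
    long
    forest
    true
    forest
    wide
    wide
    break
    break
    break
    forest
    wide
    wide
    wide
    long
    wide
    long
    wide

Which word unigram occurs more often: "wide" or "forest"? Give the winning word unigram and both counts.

"wide": 9 occurrences
"forest": 8 occurrences

"wide" (9 vs 8)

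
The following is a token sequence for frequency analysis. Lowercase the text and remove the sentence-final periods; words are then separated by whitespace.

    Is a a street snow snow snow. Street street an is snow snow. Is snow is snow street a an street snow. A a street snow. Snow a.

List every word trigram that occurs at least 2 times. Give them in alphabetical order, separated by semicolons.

a a street; a street snow; snow is snow; street snow snow

Trigram counts meeting the condition (at least 2 times):
  a a street: 2
  a street snow: 2
  snow is snow: 2
  street snow snow: 2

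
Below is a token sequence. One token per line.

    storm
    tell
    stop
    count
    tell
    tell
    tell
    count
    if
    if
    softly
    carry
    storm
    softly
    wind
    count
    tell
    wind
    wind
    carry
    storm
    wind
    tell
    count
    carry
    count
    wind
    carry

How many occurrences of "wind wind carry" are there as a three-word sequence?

1

Scanning the 26 overlapping trigram windows for "wind wind carry":
  position 18–20: wind wind carry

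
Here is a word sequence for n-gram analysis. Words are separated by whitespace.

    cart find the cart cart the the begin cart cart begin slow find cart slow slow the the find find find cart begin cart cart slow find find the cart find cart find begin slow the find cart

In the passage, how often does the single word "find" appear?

Scanning the 38 tokens for "find":
  position 2: find
  position 13: find
  position 19: find
  position 20: find
  position 21: find
  position 27: find
  position 28: find
  position 31: find
  position 33: find
  position 37: find

10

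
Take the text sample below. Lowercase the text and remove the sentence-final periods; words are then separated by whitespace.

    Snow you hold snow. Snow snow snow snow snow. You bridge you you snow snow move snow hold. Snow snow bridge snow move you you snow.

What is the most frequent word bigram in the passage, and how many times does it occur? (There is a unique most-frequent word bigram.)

"snow snow", 7 times

Bigram frequencies (highest first):
  snow snow: 7
  snow you: 2
  hold snow: 2
  you you: 2
  you snow: 2
  snow move: 2
  … (8 more, each ≤ 1)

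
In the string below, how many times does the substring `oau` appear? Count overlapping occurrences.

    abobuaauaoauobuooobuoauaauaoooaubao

Sliding a length-3 window over the 35 characters (33 positions):
  position 10–12: oau
  position 21–23: oau
  position 30–32: oau

3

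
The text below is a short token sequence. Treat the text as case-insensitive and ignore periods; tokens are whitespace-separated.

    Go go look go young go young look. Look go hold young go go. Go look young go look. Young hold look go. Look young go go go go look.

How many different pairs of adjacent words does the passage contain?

12

30 tokens → 29 bigram windows in total.
Repeated bigrams (each contributes count−1 duplicates):
  go go: 6
  go look: 5
  young go: 4
  look go: 3
  look young: 3
  go young: 2
17 duplicate windows → 29 − 17 = 12 distinct.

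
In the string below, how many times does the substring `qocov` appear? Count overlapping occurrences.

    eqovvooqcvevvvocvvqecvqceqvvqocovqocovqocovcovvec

Sliding a length-5 window over the 49 characters (45 positions):
  position 29–33: qocov
  position 34–38: qocov
  position 39–43: qocov

3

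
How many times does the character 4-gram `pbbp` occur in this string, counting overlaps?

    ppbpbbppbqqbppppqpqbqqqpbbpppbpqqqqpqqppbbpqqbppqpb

Sliding a length-4 window over the 51 characters (48 positions):
  position 4–7: pbbp
  position 24–27: pbbp
  position 40–43: pbbp

3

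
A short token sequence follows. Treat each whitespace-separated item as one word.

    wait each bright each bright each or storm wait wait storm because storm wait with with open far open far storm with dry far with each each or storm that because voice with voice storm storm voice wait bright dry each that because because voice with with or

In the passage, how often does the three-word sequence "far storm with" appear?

1

Scanning the 46 overlapping trigram windows for "far storm with":
  position 20–22: far storm with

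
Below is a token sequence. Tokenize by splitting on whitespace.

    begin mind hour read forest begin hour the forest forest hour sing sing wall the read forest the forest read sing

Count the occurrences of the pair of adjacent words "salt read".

Scanning the 20 overlapping bigram windows for "salt read":
  (none found)

0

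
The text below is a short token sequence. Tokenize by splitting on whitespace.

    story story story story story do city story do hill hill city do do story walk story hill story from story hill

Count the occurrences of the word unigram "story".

10

Scanning the 22 tokens for "story":
  position 1: story
  position 2: story
  position 3: story
  position 4: story
  position 5: story
  position 8: story
  position 15: story
  position 17: story
  position 19: story
  position 21: story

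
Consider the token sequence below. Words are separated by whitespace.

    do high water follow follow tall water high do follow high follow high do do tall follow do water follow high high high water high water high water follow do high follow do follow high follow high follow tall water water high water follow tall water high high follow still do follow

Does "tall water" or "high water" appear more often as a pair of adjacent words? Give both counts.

"tall water": 3 occurrences
"high water": 5 occurrences

"high water" (5 vs 3)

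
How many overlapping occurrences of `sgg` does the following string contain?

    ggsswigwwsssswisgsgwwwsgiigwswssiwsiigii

Sliding a length-3 window over the 40 characters (38 positions):
  (no match at any position)

0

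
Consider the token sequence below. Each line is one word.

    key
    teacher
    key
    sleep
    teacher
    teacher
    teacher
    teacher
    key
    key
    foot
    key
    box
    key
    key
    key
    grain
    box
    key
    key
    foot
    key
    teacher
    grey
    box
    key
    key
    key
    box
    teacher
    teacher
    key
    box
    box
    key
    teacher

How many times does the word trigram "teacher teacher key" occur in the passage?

Scanning the 34 overlapping trigram windows for "teacher teacher key":
  position 7–9: teacher teacher key
  position 30–32: teacher teacher key

2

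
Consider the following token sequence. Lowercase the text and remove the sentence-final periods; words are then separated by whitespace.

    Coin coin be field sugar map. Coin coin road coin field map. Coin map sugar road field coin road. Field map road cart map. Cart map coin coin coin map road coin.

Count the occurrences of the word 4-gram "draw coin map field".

0

Scanning the 29 overlapping 4-gram windows for "draw coin map field":
  (none found)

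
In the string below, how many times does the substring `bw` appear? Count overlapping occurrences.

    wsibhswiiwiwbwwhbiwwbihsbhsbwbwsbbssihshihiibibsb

3

Sliding a length-2 window over the 49 characters (48 positions):
  position 13–14: bw
  position 28–29: bw
  position 30–31: bw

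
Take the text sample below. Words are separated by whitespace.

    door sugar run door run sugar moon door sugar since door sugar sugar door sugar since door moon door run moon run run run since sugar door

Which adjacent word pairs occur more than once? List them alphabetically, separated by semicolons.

Bigram counts meeting the condition (more than once):
  door run: 2
  door sugar: 4
  moon door: 2
  run run: 2
  since door: 2
  sugar door: 2
  sugar since: 2

door run; door sugar; moon door; run run; since door; sugar door; sugar since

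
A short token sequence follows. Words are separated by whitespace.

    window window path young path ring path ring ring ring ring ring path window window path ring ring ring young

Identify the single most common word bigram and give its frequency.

"ring ring", 6 times

Bigram frequencies (highest first):
  ring ring: 6
  path ring: 3
  window window: 2
  window path: 2
  ring path: 2
  path young: 1
  … (3 more, each ≤ 1)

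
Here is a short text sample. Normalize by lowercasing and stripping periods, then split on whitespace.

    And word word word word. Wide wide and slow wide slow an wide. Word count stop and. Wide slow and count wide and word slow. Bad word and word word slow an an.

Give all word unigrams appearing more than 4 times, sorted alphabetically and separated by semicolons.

Unigram counts meeting the condition (more than 4 times):
  and: 6
  slow: 5
  wide: 6
  word: 9

and; slow; wide; word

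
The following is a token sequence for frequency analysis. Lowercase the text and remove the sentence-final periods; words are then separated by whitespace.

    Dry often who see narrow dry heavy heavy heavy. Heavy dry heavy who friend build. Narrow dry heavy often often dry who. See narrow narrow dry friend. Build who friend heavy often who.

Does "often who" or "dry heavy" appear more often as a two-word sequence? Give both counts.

"dry heavy" (3 vs 2)

"often who": 2 occurrences
"dry heavy": 3 occurrences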